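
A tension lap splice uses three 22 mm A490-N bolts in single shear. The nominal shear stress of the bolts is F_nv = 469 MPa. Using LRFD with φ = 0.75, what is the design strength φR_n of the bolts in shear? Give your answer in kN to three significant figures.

A_b = π × 22² / 4 = 380.1 mm².
R_n = F_nv · A_b · n · n_s = 469 × 380.1 × 3 × 1 / 1000 = 534.8 kN.
Design strength φR_n = 0.75 × 534.8 = 401 kN.

401 kN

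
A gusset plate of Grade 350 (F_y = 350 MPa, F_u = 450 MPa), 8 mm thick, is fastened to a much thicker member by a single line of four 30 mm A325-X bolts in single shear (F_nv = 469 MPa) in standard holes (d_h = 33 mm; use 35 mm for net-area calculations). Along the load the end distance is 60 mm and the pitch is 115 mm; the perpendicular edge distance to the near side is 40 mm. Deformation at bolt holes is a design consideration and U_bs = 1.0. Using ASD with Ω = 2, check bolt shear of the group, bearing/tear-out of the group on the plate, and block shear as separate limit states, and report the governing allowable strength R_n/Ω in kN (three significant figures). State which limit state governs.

Bolt shear: A_b = π·30²/4 = 706.9 mm²; R_n = 469 × 706.9 × 4 × 1 / 1000 = 1326 kN → 1326 / 2 = 663 kN.
Bearing: edge l_c = 43.5, r_n = 187.9 kN; interior l_c = 82, r_n = 259.2 kN; R_n = 187.9 + 3·259.2 = 965.5 kN → 483 kN.
Block shear: A_gv = 3240, A_nv = 2260, A_nt = 180 mm²; R_n = min(0.6F_uA_nv, 0.6F_yA_gv) + U_bs·F_u·A_nt = 691.2 kN → 346 kN.
Block shear governs: 346 kN.

346 kN (block shear governs)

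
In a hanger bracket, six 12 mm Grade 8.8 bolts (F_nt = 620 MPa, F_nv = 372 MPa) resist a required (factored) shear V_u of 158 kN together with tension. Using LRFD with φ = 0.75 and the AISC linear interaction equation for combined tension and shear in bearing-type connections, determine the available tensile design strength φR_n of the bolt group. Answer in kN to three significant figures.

A_b = π·12²/4 = 113.1 mm²; f_rv = 158 × 1000 / (6 × 113.1) = 232.8 MPa.
F'_nt = 1.3 F_nt − (F_nt / φF_nv) f_rv = 1.3·620 − (620/(0.75·372))·232.8 = 288.6 MPa, capped at F_nt → F'_nt = 288.6 MPa.
R_n = F'_nt · A_b · n = 288.6 × 113.1 × 6 / 1000 = 195.8 kN.
Design strength φR_n = 0.75 × 195.8 = 147 kN.

147 kN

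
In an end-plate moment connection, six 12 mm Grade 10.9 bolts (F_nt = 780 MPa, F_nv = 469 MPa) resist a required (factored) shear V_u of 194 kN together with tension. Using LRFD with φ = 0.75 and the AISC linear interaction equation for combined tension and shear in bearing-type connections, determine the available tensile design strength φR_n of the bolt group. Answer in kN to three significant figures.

A_b = π·12²/4 = 113.1 mm²; f_rv = 194 × 1000 / (6 × 113.1) = 285.9 MPa.
F'_nt = 1.3 F_nt − (F_nt / φF_nv) f_rv = 1.3·780 − (780/(0.75·469))·285.9 = 380 MPa, capped at F_nt → F'_nt = 380 MPa.
R_n = F'_nt · A_b · n = 380 × 113.1 × 6 / 1000 = 257.9 kN.
Design strength φR_n = 0.75 × 257.9 = 193 kN.

193 kN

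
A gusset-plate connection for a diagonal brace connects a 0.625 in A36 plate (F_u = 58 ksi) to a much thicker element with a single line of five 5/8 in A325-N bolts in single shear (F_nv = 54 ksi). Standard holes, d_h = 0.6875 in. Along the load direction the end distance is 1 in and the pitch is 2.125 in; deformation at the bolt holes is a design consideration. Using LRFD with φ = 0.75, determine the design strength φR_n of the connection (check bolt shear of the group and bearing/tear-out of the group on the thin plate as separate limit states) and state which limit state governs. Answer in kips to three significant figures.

Bolt shear: A_b = π·0.625²/4 = 0.3068 in²; R_n = 54 × 0.3068 × 5 × 1 = 82.83 kips → 0.75 × 82.83 = 62.1 kips.
Bearing (1.2 l_c t F_u ≤ 2.4 d t F_u): upper limit = 2.4·0.625·0.625·58 = 54.38 kips.
  Edge l_c = 1 − 0.6875/2 = 0.6562 → r_n = 28.55 kips; interior l_c = 2.125 − 0.6875 = 1.438 → r_n = 54.38 kips.
  R_n,bearing = 1·28.55 + 4·54.38 = 246 kips → 0.75 × 246 = 185 kips.
Bolt shear governs: 62.1 kips.

62.1 kips (bolt shear governs)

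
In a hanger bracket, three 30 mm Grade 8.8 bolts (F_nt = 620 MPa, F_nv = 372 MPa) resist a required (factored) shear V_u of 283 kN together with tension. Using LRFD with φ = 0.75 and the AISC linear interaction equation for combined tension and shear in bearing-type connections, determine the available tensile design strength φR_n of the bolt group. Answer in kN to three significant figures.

810 kN

A_b = π·30²/4 = 706.9 mm²; f_rv = 283 × 1000 / (3 × 706.9) = 133.5 MPa.
F'_nt = 1.3 F_nt − (F_nt / φF_nv) f_rv = 1.3·620 − (620/(0.75·372))·133.5 = 509.4 MPa, capped at F_nt → F'_nt = 509.4 MPa.
R_n = F'_nt · A_b · n = 509.4 × 706.9 × 3 / 1000 = 1080 kN.
Design strength φR_n = 0.75 × 1080 = 810 kN.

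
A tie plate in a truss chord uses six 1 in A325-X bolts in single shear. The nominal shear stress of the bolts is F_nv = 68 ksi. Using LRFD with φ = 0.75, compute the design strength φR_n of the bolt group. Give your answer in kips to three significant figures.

A_b = π × 1² / 4 = 0.7854 in².
R_n = F_nv · A_b · n · n_s = 68 × 0.7854 × 6 × 1 = 320.4 kips.
Design strength φR_n = 0.75 × 320.4 = 240 kips.

240 kips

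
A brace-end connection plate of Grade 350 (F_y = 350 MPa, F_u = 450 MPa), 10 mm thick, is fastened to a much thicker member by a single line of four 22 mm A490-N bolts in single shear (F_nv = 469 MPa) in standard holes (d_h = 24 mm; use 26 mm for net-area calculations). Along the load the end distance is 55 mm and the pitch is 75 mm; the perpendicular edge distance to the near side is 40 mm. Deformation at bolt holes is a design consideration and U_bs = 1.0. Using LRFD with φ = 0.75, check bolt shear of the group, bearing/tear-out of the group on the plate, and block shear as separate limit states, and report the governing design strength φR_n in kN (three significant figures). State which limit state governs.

474 kN (block shear governs)

Bolt shear: A_b = π·22²/4 = 380.1 mm²; R_n = 469 × 380.1 × 4 × 1 / 1000 = 713.1 kN → 0.75 × 713.1 = 535 kN.
Bearing: edge l_c = 43, r_n = 232.2 kN; interior l_c = 51, r_n = 237.6 kN; R_n = 232.2 + 3·237.6 = 945 kN → 709 kN.
Block shear: A_gv = 2800, A_nv = 1890, A_nt = 270 mm²; R_n = min(0.6F_uA_nv, 0.6F_yA_gv) + U_bs·F_u·A_nt = 631.8 kN → 474 kN.
Block shear governs: 474 kN.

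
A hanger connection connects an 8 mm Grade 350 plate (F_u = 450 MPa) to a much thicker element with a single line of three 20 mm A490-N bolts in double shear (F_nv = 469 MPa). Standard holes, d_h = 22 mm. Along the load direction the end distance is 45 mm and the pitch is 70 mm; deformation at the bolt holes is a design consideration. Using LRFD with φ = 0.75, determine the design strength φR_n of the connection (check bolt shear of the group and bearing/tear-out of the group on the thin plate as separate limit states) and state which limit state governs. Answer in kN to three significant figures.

369 kN (bearing governs)

Bolt shear: A_b = π·20²/4 = 314.2 mm²; R_n = 469 × 314.2 × 3 × 2 / 1000 = 884 kN → 0.75 × 884 = 663 kN.
Bearing (1.2 l_c t F_u ≤ 2.4 d t F_u): upper limit = 2.4·20·8·450 / 1000 = 172.8 kN.
  Edge l_c = 45 − 22/2 = 34 → r_n = 146.9 kN; interior l_c = 70 − 22 = 48 → r_n = 172.8 kN.
  R_n,bearing = 1·146.9 + 2·172.8 = 492.5 kN → 0.75 × 492.5 = 369 kN.
Bearing governs: 369 kN.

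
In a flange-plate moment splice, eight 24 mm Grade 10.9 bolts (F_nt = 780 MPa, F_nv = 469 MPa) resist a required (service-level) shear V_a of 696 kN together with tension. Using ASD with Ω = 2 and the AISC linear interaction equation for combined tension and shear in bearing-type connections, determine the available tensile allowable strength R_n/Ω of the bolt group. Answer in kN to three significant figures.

A_b = π·24²/4 = 452.4 mm²; f_rv = 696 × 1000 / (8 × 452.4) = 192.3 MPa.
F'_nt = 1.3 F_nt − (Ω F_nt / F_nv) f_rv = 1.3·780 − (2·780/469)·192.3 = 374.3 MPa, capped at F_nt → F'_nt = 374.3 MPa.
R_n = F'_nt · A_b · n = 374.3 × 452.4 × 8 / 1000 = 1355 kN.
Allowable strength R_n/Ω = 1355 / 2 = 677 kN.

677 kN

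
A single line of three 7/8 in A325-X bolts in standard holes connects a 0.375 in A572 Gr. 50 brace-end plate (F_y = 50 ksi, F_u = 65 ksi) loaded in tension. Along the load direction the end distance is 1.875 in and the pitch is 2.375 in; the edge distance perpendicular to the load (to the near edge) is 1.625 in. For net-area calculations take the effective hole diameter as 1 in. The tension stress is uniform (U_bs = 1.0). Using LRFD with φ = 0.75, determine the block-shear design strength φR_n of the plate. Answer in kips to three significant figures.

65.8 kips

Shear plane L_v = 1.875 + 2·2.375 = 6.625 in; A_gv = 6.625 × 0.375 = 2.484 in².
A_nv = (6.625 − 2.5·1) × 0.375 = 1.547 in².
A_nt = (1.625 − 0.5·1) × 0.375 = 0.4219 in².
0.6 F_u A_nv = 60.33 kips; 0.6 F_y A_gv = 74.53 kips → shear rupture governs the shear term.
R_n = 60.33 + 1.0 × 65 × 0.4219 = 87.75 kips.
Design strength φR_n = 0.75 × 87.75 = 65.8 kips.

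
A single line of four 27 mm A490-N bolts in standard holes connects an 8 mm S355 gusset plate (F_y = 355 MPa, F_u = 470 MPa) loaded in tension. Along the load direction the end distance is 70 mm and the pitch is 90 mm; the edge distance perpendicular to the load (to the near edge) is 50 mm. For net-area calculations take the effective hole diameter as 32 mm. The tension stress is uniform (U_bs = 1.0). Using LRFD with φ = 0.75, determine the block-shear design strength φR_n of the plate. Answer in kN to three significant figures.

482 kN

Shear plane L_v = 70 + 3·90 = 340 mm; A_gv = 340 × 8 = 2720 mm².
A_nv = (340 − 3.5·32) × 8 = 1824 mm².
A_nt = (50 − 0.5·32) × 8 = 272 mm².
0.6 F_u A_nv = 514.4 kN; 0.6 F_y A_gv = 579.4 kN → shear rupture governs the shear term.
R_n = 514.4 + 1.0 × 470 × 272 / 1000 = 642.2 kN.
Design strength φR_n = 0.75 × 642.2 = 482 kN.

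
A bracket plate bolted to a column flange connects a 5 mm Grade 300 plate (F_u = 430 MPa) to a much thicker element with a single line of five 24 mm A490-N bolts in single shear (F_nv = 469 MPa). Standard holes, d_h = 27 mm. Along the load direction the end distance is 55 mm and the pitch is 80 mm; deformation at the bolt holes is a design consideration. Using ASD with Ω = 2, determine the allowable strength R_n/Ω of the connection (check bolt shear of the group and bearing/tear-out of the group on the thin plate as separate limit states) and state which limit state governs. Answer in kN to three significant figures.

301 kN (bearing governs)

Bolt shear: A_b = π·24²/4 = 452.4 mm²; R_n = 469 × 452.4 × 5 × 1 / 1000 = 1061 kN → 1061 / 2 = 530 kN.
Bearing (1.2 l_c t F_u ≤ 2.4 d t F_u): upper limit = 2.4·24·5·430 / 1000 = 123.8 kN.
  Edge l_c = 55 − 27/2 = 41.5 → r_n = 107.1 kN; interior l_c = 80 − 27 = 53 → r_n = 123.8 kN.
  R_n,bearing = 1·107.1 + 4·123.8 = 602.4 kN → 602.4 / 2 = 301 kN.
Bearing governs: 301 kN.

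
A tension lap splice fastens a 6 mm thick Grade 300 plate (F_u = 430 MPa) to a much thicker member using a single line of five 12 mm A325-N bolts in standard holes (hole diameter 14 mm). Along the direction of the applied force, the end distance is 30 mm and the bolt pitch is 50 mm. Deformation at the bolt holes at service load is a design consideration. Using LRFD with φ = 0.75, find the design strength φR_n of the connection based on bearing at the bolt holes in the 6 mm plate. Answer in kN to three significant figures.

276 kN

Per bolt r_n = 1.2 l_c t F_u ≤ 2.4 d t F_u; upper limit = 2.4 × 12 × 6 × 430 / 1000 = 74.3 kN.
Edge bolt: l_c = 30 − 14/2 = 23 mm → 1.2 × 23 × 6 × 430 / 1000 = 71.21 → r_n = 71.21 kN.
Interior bolts: l_c = 50 − 14 = 36 mm → 1.2 × 36 × 6 × 430 / 1000 = 111.5 → r_n = 74.3 kN.
R_n = 1 × 71.21 + 4 × 74.3 = 368.4 kN.
Design strength φR_n = 0.75 × 368.4 = 276 kN.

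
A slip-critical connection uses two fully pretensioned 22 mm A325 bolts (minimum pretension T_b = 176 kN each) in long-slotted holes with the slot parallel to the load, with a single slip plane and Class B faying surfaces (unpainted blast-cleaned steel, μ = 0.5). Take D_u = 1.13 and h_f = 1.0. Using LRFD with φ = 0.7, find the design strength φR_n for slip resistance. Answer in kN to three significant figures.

R_n = μ · D_u · h_f · T_b · n_s · n_b = 0.5 × 1.13 × 1.0 × 176 × 1 × 2 = 198.9 kN.
Design strength φR_n = 0.7 × 198.9 = 139 kN.

139 kN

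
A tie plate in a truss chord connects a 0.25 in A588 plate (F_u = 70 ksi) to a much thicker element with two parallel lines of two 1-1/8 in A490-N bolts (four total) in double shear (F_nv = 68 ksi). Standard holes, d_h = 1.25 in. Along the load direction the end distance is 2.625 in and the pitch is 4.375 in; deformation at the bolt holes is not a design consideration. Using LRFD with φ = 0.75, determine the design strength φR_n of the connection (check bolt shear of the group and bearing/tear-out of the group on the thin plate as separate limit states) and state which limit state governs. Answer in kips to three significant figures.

Bolt shear: A_b = π·1.125²/4 = 0.994 in²; R_n = 68 × 0.994 × 4 × 2 = 540.7 kips → 0.75 × 540.7 = 406 kips.
Bearing (1.5 l_c t F_u ≤ 3.0 d t F_u): upper limit = 3.0·1.125·0.25·70 = 59.06 kips.
  Edge l_c = 2.625 − 1.25/2 = 2 → r_n = 52.5 kips; interior l_c = 4.375 − 1.25 = 3.125 → r_n = 59.06 kips.
  R_n,bearing = 2·52.5 + 2·59.06 = 223.1 kips → 0.75 × 223.1 = 167 kips.
Bearing governs: 167 kips.

167 kips (bearing governs)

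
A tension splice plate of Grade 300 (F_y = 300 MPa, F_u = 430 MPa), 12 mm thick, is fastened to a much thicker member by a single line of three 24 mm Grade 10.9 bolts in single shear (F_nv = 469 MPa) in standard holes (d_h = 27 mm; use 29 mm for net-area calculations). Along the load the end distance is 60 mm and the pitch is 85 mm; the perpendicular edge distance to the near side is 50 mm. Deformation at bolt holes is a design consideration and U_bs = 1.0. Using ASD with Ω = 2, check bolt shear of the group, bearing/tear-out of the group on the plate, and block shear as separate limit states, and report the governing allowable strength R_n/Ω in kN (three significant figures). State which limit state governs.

318 kN (bolt shear governs)

Bolt shear: A_b = π·24²/4 = 452.4 mm²; R_n = 469 × 452.4 × 3 × 1 / 1000 = 636.5 kN → 636.5 / 2 = 318 kN.
Bearing: edge l_c = 46.5, r_n = 287.9 kN; interior l_c = 58, r_n = 297.2 kN; R_n = 287.9 + 2·297.2 = 882.4 kN → 441 kN.
Block shear: A_gv = 2760, A_nv = 1890, A_nt = 426 mm²; R_n = min(0.6F_uA_nv, 0.6F_yA_gv) + U_bs·F_u·A_nt = 670.8 kN → 335 kN.
Bolt shear governs: 318 kN.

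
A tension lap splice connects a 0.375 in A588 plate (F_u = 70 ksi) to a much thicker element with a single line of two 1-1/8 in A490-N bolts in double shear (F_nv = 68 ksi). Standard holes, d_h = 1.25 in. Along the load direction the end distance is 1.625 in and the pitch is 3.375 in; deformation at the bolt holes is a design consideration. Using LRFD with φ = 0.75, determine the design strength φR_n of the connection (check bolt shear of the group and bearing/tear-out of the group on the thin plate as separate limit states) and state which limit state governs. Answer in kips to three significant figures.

Bolt shear: A_b = π·1.125²/4 = 0.994 in²; R_n = 68 × 0.994 × 2 × 2 = 270.4 kips → 0.75 × 270.4 = 203 kips.
Bearing (1.2 l_c t F_u ≤ 2.4 d t F_u): upper limit = 2.4·1.125·0.375·70 = 70.88 kips.
  Edge l_c = 1.625 − 1.25/2 = 1 → r_n = 31.5 kips; interior l_c = 3.375 − 1.25 = 2.125 → r_n = 66.94 kips.
  R_n,bearing = 1·31.5 + 1·66.94 = 98.44 kips → 0.75 × 98.44 = 73.8 kips.
Bearing governs: 73.8 kips.

73.8 kips (bearing governs)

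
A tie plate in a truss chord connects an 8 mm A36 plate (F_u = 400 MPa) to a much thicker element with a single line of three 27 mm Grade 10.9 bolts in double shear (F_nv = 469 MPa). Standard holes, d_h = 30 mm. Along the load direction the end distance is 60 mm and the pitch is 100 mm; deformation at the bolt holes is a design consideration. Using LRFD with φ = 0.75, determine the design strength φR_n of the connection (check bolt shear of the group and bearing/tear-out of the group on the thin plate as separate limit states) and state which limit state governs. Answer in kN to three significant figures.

441 kN (bearing governs)

Bolt shear: A_b = π·27²/4 = 572.6 mm²; R_n = 469 × 572.6 × 3 × 2 / 1000 = 1611 kN → 0.75 × 1611 = 1210 kN.
Bearing (1.2 l_c t F_u ≤ 2.4 d t F_u): upper limit = 2.4·27·8·400 / 1000 = 207.4 kN.
  Edge l_c = 60 − 30/2 = 45 → r_n = 172.8 kN; interior l_c = 100 − 30 = 70 → r_n = 207.4 kN.
  R_n,bearing = 1·172.8 + 2·207.4 = 587.5 kN → 0.75 × 587.5 = 441 kN.
Bearing governs: 441 kN.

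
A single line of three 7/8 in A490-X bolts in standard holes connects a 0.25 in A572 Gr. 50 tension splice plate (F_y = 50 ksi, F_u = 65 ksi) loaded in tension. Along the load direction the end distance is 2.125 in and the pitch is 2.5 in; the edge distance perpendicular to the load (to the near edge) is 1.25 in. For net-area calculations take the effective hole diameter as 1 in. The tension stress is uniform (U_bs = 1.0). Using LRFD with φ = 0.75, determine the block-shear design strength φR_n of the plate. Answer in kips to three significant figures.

Shear plane L_v = 2.125 + 2·2.5 = 7.125 in; A_gv = 7.125 × 0.25 = 1.781 in².
A_nv = (7.125 − 2.5·1) × 0.25 = 1.156 in².
A_nt = (1.25 − 0.5·1) × 0.25 = 0.1875 in².
0.6 F_u A_nv = 45.09 kips; 0.6 F_y A_gv = 53.44 kips → shear rupture governs the shear term.
R_n = 45.09 + 1.0 × 65 × 0.1875 = 57.28 kips.
Design strength φR_n = 0.75 × 57.28 = 43 kips.

43 kips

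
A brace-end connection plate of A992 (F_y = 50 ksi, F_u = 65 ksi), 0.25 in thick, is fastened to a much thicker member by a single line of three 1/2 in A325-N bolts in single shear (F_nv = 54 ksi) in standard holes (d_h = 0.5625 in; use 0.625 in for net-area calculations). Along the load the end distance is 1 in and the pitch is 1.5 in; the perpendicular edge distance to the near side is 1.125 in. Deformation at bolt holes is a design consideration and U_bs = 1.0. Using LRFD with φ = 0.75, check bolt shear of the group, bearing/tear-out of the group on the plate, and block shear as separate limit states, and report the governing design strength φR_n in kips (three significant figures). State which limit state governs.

Bolt shear: A_b = π·0.5²/4 = 0.1963 in²; R_n = 54 × 0.1963 × 3 × 1 = 31.81 kips → 0.75 × 31.81 = 23.9 kips.
Bearing: edge l_c = 0.7188, r_n = 14.02 kips; interior l_c = 0.9375, r_n = 18.28 kips; R_n = 14.02 + 2·18.28 = 50.58 kips → 37.9 kips.
Block shear: A_gv = 1, A_nv = 0.6094, A_nt = 0.2031 in²; R_n = min(0.6F_uA_nv, 0.6F_yA_gv) + U_bs·F_u·A_nt = 36.97 kips → 27.7 kips.
Bolt shear governs: 23.9 kips.

23.9 kips (bolt shear governs)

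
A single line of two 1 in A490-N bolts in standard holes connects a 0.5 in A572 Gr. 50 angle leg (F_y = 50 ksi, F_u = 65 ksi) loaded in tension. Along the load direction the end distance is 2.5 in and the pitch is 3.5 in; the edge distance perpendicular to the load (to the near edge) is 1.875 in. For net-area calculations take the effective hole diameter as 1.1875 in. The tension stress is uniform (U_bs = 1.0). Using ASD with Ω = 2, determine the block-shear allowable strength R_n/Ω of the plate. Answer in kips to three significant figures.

Shear plane L_v = 2.5 + 1·3.5 = 6 in; A_gv = 6 × 0.5 = 3 in².
A_nv = (6 − 1.5·1.1875) × 0.5 = 2.109 in².
A_nt = (1.875 − 0.5·1.1875) × 0.5 = 0.6406 in².
0.6 F_u A_nv = 82.27 kips; 0.6 F_y A_gv = 90 kips → shear rupture governs the shear term.
R_n = 82.27 + 1.0 × 65 × 0.6406 = 123.9 kips.
Allowable strength R_n/Ω = 123.9 / 2 = 62 kips.

62 kips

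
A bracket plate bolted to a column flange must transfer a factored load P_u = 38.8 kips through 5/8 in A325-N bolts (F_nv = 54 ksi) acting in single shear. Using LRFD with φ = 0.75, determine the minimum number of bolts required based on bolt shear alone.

A_b = π·0.625²/4 = 0.3068 in².
Per-bolt design strength φR_n = 0.75 × 54 × 0.3068 × 1 = 12.43 kips.
n ≥ 38.8 / 12.43 = 3.123 → use 4 bolts.

4 bolts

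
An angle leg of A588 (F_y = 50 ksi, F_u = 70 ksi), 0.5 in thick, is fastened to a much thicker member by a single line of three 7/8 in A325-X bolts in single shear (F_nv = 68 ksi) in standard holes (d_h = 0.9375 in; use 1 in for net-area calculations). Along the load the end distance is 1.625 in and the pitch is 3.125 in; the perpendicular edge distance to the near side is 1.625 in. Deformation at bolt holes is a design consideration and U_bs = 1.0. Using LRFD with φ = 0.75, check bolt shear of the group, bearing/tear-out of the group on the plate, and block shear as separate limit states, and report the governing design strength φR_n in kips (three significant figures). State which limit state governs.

Bolt shear: A_b = π·0.875²/4 = 0.6013 in²; R_n = 68 × 0.6013 × 3 × 1 = 122.7 kips → 0.75 × 122.7 = 92 kips.
Bearing: edge l_c = 1.156, r_n = 48.56 kips; interior l_c = 2.188, r_n = 73.5 kips; R_n = 48.56 + 2·73.5 = 195.6 kips → 147 kips.
Block shear: A_gv = 3.938, A_nv = 2.688, A_nt = 0.5625 in²; R_n = min(0.6F_uA_nv, 0.6F_yA_gv) + U_bs·F_u·A_nt = 152.2 kips → 114 kips.
Bolt shear governs: 92 kips.

92 kips (bolt shear governs)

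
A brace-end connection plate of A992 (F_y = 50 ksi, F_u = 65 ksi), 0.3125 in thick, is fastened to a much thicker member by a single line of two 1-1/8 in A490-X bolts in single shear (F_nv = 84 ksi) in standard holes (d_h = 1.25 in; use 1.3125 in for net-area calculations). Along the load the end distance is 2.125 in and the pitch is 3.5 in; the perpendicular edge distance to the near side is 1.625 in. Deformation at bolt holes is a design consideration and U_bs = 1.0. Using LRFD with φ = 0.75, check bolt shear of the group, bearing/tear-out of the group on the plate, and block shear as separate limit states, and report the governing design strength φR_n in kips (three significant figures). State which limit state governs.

48.2 kips (block shear governs)

Bolt shear: A_b = π·1.125²/4 = 0.994 in²; R_n = 84 × 0.994 × 2 × 1 = 167 kips → 0.75 × 167 = 125 kips.
Bearing: edge l_c = 1.5, r_n = 36.56 kips; interior l_c = 2.25, r_n = 54.84 kips; R_n = 36.56 + 1·54.84 = 91.41 kips → 68.6 kips.
Block shear: A_gv = 1.758, A_nv = 1.143, A_nt = 0.3027 in²; R_n = min(0.6F_uA_nv, 0.6F_yA_gv) + U_bs·F_u·A_nt = 64.24 kips → 48.2 kips.
Block shear governs: 48.2 kips.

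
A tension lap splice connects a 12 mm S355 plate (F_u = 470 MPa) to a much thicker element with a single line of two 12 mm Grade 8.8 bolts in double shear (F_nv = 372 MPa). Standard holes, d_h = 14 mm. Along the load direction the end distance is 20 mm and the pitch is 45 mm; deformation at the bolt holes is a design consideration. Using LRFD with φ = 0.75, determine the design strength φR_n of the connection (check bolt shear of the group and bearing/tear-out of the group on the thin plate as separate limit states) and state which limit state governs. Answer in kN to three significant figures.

126 kN (bolt shear governs)

Bolt shear: A_b = π·12²/4 = 113.1 mm²; R_n = 372 × 113.1 × 2 × 2 / 1000 = 168.3 kN → 0.75 × 168.3 = 126 kN.
Bearing (1.2 l_c t F_u ≤ 2.4 d t F_u): upper limit = 2.4·12·12·470 / 1000 = 162.4 kN.
  Edge l_c = 20 − 14/2 = 13 → r_n = 87.98 kN; interior l_c = 45 − 14 = 31 → r_n = 162.4 kN.
  R_n,bearing = 1·87.98 + 1·162.4 = 250.4 kN → 0.75 × 250.4 = 188 kN.
Bolt shear governs: 126 kN.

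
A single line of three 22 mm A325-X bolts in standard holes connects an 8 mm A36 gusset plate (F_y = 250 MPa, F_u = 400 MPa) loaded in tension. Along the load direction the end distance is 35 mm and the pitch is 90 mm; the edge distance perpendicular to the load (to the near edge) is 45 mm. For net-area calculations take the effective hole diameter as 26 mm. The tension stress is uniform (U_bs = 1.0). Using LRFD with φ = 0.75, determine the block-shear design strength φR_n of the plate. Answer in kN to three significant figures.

270 kN

Shear plane L_v = 35 + 2·90 = 215 mm; A_gv = 215 × 8 = 1720 mm².
A_nv = (215 − 2.5·26) × 8 = 1200 mm².
A_nt = (45 − 0.5·26) × 8 = 256 mm².
0.6 F_u A_nv = 288 kN; 0.6 F_y A_gv = 258 kN → shear yielding governs the shear term.
R_n = 258 + 1.0 × 400 × 256 / 1000 = 360.4 kN.
Design strength φR_n = 0.75 × 360.4 = 270 kN.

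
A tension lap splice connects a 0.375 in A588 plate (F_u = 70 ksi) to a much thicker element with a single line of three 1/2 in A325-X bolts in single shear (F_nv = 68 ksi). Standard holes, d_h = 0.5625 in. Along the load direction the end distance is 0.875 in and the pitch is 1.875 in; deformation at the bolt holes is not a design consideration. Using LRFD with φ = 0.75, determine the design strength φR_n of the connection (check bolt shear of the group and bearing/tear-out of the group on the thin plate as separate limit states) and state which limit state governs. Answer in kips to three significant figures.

30 kips (bolt shear governs)

Bolt shear: A_b = π·0.5²/4 = 0.1963 in²; R_n = 68 × 0.1963 × 3 × 1 = 40.06 kips → 0.75 × 40.06 = 30 kips.
Bearing (1.5 l_c t F_u ≤ 3.0 d t F_u): upper limit = 3.0·0.5·0.375·70 = 39.38 kips.
  Edge l_c = 0.875 − 0.5625/2 = 0.5938 → r_n = 23.38 kips; interior l_c = 1.875 − 0.5625 = 1.312 → r_n = 39.38 kips.
  R_n,bearing = 1·23.38 + 2·39.38 = 102.1 kips → 0.75 × 102.1 = 76.6 kips.
Bolt shear governs: 30 kips.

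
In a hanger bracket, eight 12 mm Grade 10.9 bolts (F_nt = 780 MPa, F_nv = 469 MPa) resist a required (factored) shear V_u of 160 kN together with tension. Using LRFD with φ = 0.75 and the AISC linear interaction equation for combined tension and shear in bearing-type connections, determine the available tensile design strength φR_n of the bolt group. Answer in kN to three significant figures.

422 kN

A_b = π·12²/4 = 113.1 mm²; f_rv = 160 × 1000 / (8 × 113.1) = 176.8 MPa.
F'_nt = 1.3 F_nt − (F_nt / φF_nv) f_rv = 1.3·780 − (780/(0.75·469))·176.8 = 621.9 MPa, capped at F_nt → F'_nt = 621.9 MPa.
R_n = F'_nt · A_b · n = 621.9 × 113.1 × 8 / 1000 = 562.6 kN.
Design strength φR_n = 0.75 × 562.6 = 422 kN.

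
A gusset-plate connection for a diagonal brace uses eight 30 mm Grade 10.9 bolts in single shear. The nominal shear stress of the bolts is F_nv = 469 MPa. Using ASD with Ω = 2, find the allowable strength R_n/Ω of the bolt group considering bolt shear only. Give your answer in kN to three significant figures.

A_b = π × 30² / 4 = 706.9 mm².
R_n = F_nv · A_b · n · n_s = 469 × 706.9 × 8 × 1 / 1000 = 2652 kN.
Allowable strength R_n/Ω = 2652 / 2 = 1330 kN.

1330 kN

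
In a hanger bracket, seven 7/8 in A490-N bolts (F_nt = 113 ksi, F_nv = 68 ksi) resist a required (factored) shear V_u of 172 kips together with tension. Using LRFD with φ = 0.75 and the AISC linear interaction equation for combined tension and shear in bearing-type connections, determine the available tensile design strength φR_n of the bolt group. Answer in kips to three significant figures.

A_b = π·0.875²/4 = 0.6013 in²; f_rv = 172 / (7 × 0.6013) = 40.86 ksi.
F'_nt = 1.3 F_nt − (F_nt / φF_nv) f_rv = 1.3·113 − (113/(0.75·68))·40.86 = 56.36 ksi, capped at F_nt → F'_nt = 56.36 ksi.
R_n = F'_nt · A_b · n = 56.36 × 0.6013 × 7 = 237.2 kips.
Design strength φR_n = 0.75 × 237.2 = 178 kips.

178 kips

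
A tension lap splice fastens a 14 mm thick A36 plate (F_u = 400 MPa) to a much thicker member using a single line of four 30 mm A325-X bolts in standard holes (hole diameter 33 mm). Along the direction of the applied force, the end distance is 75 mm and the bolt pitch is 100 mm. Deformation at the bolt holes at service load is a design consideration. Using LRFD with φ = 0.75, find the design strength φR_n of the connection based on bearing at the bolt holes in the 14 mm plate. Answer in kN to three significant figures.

Per bolt r_n = 1.2 l_c t F_u ≤ 2.4 d t F_u; upper limit = 2.4 × 30 × 14 × 400 / 1000 = 403.2 kN.
Edge bolt: l_c = 75 − 33/2 = 58.5 mm → 1.2 × 58.5 × 14 × 400 / 1000 = 393.1 → r_n = 393.1 kN.
Interior bolts: l_c = 100 − 33 = 67 mm → 1.2 × 67 × 14 × 400 / 1000 = 450.2 → r_n = 403.2 kN.
R_n = 1 × 393.1 + 3 × 403.2 = 1603 kN.
Design strength φR_n = 0.75 × 1603 = 1200 kN.

1200 kN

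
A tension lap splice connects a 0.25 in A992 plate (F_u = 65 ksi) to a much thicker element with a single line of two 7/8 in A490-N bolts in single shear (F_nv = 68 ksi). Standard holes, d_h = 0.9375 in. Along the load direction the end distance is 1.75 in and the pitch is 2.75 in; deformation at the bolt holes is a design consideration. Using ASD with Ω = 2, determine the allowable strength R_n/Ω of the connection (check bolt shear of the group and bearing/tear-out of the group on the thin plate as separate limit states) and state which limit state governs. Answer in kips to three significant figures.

29.6 kips (bearing governs)

Bolt shear: A_b = π·0.875²/4 = 0.6013 in²; R_n = 68 × 0.6013 × 2 × 1 = 81.78 kips → 81.78 / 2 = 40.9 kips.
Bearing (1.2 l_c t F_u ≤ 2.4 d t F_u): upper limit = 2.4·0.875·0.25·65 = 34.12 kips.
  Edge l_c = 1.75 − 0.9375/2 = 1.281 → r_n = 24.98 kips; interior l_c = 2.75 − 0.9375 = 1.812 → r_n = 34.12 kips.
  R_n,bearing = 1·24.98 + 1·34.12 = 59.11 kips → 59.11 / 2 = 29.6 kips.
Bearing governs: 29.6 kips.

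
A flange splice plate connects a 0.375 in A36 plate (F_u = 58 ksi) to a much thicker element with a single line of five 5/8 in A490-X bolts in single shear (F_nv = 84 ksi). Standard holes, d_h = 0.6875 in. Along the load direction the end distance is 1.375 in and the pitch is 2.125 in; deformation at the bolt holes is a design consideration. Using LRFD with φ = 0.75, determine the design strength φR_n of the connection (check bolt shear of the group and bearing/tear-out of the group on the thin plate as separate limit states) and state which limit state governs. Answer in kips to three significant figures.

Bolt shear: A_b = π·0.625²/4 = 0.3068 in²; R_n = 84 × 0.3068 × 5 × 1 = 128.9 kips → 0.75 × 128.9 = 96.6 kips.
Bearing (1.2 l_c t F_u ≤ 2.4 d t F_u): upper limit = 2.4·0.625·0.375·58 = 32.62 kips.
  Edge l_c = 1.375 − 0.6875/2 = 1.031 → r_n = 26.92 kips; interior l_c = 2.125 − 0.6875 = 1.438 → r_n = 32.62 kips.
  R_n,bearing = 1·26.92 + 4·32.62 = 157.4 kips → 0.75 × 157.4 = 118 kips.
Bolt shear governs: 96.6 kips.

96.6 kips (bolt shear governs)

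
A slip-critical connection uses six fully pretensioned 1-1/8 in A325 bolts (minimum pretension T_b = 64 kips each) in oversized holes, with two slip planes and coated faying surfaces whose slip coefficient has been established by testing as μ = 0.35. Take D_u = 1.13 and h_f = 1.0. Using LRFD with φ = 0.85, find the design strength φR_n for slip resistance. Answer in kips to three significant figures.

R_n = μ · D_u · h_f · T_b · n_s · n_b = 0.35 × 1.13 × 1.0 × 64 × 2 × 6 = 303.7 kips.
Design strength φR_n = 0.85 × 303.7 = 258 kips.

258 kips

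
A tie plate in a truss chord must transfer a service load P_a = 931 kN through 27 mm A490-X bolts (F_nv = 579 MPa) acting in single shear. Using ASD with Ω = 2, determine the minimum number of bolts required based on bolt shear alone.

A_b = π·27²/4 = 572.6 mm².
Per-bolt allowable strength R_n/Ω = 579 × 572.6 × 1 / 1000 / 2 = 165.8 kN.
n ≥ 931 / 165.8 = 5.617 → use 6 bolts.

6 bolts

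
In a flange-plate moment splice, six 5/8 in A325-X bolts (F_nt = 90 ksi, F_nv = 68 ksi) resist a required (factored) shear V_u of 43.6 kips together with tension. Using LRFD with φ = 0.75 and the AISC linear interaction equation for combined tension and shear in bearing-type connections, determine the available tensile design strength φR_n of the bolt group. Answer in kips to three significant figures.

A_b = π·0.625²/4 = 0.3068 in²; f_rv = 43.6 / (6 × 0.3068) = 23.69 ksi.
F'_nt = 1.3 F_nt − (F_nt / φF_nv) f_rv = 1.3·90 − (90/(0.75·68))·23.69 = 75.2 ksi, capped at F_nt → F'_nt = 75.2 ksi.
R_n = F'_nt · A_b · n = 75.2 × 0.3068 × 6 = 138.4 kips.
Design strength φR_n = 0.75 × 138.4 = 104 kips.

104 kips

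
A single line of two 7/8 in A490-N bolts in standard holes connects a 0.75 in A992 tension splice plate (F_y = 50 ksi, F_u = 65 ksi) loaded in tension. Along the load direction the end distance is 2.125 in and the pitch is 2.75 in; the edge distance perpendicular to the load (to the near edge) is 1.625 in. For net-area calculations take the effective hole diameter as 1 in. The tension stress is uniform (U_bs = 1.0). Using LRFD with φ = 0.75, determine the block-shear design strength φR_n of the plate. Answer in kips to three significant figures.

115 kips

Shear plane L_v = 2.125 + 1·2.75 = 4.875 in; A_gv = 4.875 × 0.75 = 3.656 in².
A_nv = (4.875 − 1.5·1) × 0.75 = 2.531 in².
A_nt = (1.625 − 0.5·1) × 0.75 = 0.8438 in².
0.6 F_u A_nv = 98.72 kips; 0.6 F_y A_gv = 109.7 kips → shear rupture governs the shear term.
R_n = 98.72 + 1.0 × 65 × 0.8438 = 153.6 kips.
Design strength φR_n = 0.75 × 153.6 = 115 kips.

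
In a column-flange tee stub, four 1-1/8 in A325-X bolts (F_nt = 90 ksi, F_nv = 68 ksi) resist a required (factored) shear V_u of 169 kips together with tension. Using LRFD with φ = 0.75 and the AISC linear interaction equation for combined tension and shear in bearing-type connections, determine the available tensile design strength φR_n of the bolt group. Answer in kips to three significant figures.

A_b = π·1.125²/4 = 0.994 in²; f_rv = 169 / (4 × 0.994) = 42.5 ksi.
F'_nt = 1.3 F_nt − (F_nt / φF_nv) f_rv = 1.3·90 − (90/(0.75·68))·42.5 = 41.99 ksi, capped at F_nt → F'_nt = 41.99 ksi.
R_n = F'_nt · A_b · n = 41.99 × 0.994 × 4 = 167 kips.
Design strength φR_n = 0.75 × 167 = 125 kips.

125 kips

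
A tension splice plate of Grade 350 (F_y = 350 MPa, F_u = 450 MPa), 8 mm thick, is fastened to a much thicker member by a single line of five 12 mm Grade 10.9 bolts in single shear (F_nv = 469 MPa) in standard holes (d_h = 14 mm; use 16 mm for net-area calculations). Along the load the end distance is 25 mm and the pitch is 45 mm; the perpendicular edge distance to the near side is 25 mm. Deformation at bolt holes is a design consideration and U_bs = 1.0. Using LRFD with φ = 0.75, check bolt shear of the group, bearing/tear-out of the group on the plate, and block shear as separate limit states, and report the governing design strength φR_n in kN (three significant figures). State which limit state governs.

Bolt shear: A_b = π·12²/4 = 113.1 mm²; R_n = 469 × 113.1 × 5 × 1 / 1000 = 265.2 kN → 0.75 × 265.2 = 199 kN.
Bearing: edge l_c = 18, r_n = 77.76 kN; interior l_c = 31, r_n = 103.7 kN; R_n = 77.76 + 4·103.7 = 492.5 kN → 369 kN.
Block shear: A_gv = 1640, A_nv = 1064, A_nt = 136 mm²; R_n = min(0.6F_uA_nv, 0.6F_yA_gv) + U_bs·F_u·A_nt = 348.5 kN → 261 kN.
Bolt shear governs: 199 kN.

199 kN (bolt shear governs)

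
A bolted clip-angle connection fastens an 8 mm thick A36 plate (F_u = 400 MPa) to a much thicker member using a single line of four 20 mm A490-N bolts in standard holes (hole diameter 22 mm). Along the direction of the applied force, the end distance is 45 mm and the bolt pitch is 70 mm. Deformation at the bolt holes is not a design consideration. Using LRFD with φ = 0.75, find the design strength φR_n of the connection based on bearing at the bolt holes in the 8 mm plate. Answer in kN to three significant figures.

Per bolt r_n = 1.5 l_c t F_u ≤ 3.0 d t F_u; upper limit = 3.0 × 20 × 8 × 400 / 1000 = 192 kN.
Edge bolt: l_c = 45 − 22/2 = 34 mm → 1.5 × 34 × 8 × 400 / 1000 = 163.2 → r_n = 163.2 kN.
Interior bolts: l_c = 70 − 22 = 48 mm → 1.5 × 48 × 8 × 400 / 1000 = 230.4 → r_n = 192 kN.
R_n = 1 × 163.2 + 3 × 192 = 739.2 kN.
Design strength φR_n = 0.75 × 739.2 = 554 kN.

554 kN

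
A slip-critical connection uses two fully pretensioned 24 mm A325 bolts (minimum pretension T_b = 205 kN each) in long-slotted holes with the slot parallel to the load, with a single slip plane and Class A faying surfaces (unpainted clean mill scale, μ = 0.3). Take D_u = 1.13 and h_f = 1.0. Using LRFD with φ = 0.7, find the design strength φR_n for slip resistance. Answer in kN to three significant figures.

R_n = μ · D_u · h_f · T_b · n_s · n_b = 0.3 × 1.13 × 1.0 × 205 × 1 × 2 = 139 kN.
Design strength φR_n = 0.7 × 139 = 97.3 kN.

97.3 kN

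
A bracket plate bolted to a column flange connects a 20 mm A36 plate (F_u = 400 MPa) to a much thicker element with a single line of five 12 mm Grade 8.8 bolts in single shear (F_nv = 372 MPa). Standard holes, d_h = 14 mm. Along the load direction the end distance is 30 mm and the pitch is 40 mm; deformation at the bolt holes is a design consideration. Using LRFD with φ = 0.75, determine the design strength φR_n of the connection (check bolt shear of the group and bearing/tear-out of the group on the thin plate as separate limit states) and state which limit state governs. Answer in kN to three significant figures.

158 kN (bolt shear governs)

Bolt shear: A_b = π·12²/4 = 113.1 mm²; R_n = 372 × 113.1 × 5 × 1 / 1000 = 210.4 kN → 0.75 × 210.4 = 158 kN.
Bearing (1.2 l_c t F_u ≤ 2.4 d t F_u): upper limit = 2.4·12·20·400 / 1000 = 230.4 kN.
  Edge l_c = 30 − 14/2 = 23 → r_n = 220.8 kN; interior l_c = 40 − 14 = 26 → r_n = 230.4 kN.
  R_n,bearing = 1·220.8 + 4·230.4 = 1142 kN → 0.75 × 1142 = 857 kN.
Bolt shear governs: 158 kN.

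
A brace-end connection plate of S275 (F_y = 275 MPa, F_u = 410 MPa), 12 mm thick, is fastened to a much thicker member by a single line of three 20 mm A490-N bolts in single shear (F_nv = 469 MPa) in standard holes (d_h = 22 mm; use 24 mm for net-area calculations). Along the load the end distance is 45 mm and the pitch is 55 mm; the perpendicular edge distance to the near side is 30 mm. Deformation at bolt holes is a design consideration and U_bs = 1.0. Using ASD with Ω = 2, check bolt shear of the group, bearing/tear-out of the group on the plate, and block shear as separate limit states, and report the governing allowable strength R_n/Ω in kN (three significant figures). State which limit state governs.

184 kN (block shear governs)

Bolt shear: A_b = π·20²/4 = 314.2 mm²; R_n = 469 × 314.2 × 3 × 1 / 1000 = 442 kN → 442 / 2 = 221 kN.
Bearing: edge l_c = 34, r_n = 200.7 kN; interior l_c = 33, r_n = 194.8 kN; R_n = 200.7 + 2·194.8 = 590.4 kN → 295 kN.
Block shear: A_gv = 1860, A_nv = 1140, A_nt = 216 mm²; R_n = min(0.6F_uA_nv, 0.6F_yA_gv) + U_bs·F_u·A_nt = 369 kN → 184 kN.
Block shear governs: 184 kN.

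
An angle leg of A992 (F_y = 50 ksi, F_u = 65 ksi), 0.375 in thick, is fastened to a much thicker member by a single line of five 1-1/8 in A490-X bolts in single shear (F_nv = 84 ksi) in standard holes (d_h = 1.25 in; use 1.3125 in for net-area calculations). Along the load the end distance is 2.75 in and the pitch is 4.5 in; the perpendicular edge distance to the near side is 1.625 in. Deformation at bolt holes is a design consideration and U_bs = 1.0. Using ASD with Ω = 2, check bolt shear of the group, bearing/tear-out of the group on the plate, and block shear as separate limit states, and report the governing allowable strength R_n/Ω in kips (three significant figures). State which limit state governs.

Bolt shear: A_b = π·1.125²/4 = 0.994 in²; R_n = 84 × 0.994 × 5 × 1 = 417.5 kips → 417.5 / 2 = 209 kips.
Bearing: edge l_c = 2.125, r_n = 62.16 kips; interior l_c = 3.25, r_n = 65.81 kips; R_n = 62.16 + 4·65.81 = 325.4 kips → 163 kips.
Block shear: A_gv = 7.781, A_nv = 5.566, A_nt = 0.3633 in²; R_n = min(0.6F_uA_nv, 0.6F_yA_gv) + U_bs·F_u·A_nt = 240.7 kips → 120 kips.
Block shear governs: 120 kips.

120 kips (block shear governs)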